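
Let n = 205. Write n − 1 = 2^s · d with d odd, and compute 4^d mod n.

205 − 1 = 204 = 2^2 · 51, so d = 51.
4^1 ≡ 4 (mod 205)
4^2 ≡ 4^2 = 16 ≡ 16 (mod 205)
4^4 ≡ 16^2 = 256 ≡ 51 (mod 205)
4^8 ≡ 51^2 = 2601 ≡ 141 (mod 205)
4^16 ≡ 141^2 = 19881 ≡ 201 (mod 205)
4^32 ≡ 201^2 = 40401 ≡ 16 (mod 205)
51 = 32 + 16 + 2 + 1 in binary powers of 2.
So 4^51 ≡ 16 · 201 · 16 · 4 ≡ 4 (mod 205).
Squaring chain: 4 → 16; never reaches −1, so base 4 is a Miller–Rabin witness that 205 is composite.

4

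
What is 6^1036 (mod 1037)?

6^1 ≡ 6 (mod 1037)
6^2 ≡ 6^2 = 36 ≡ 36 (mod 1037)
6^4 ≡ 36^2 = 1296 ≡ 259 (mod 1037)
6^8 ≡ 259^2 = 67081 ≡ 713 (mod 1037)
6^16 ≡ 713^2 = 508369 ≡ 239 (mod 1037)
6^32 ≡ 239^2 = 57121 ≡ 86 (mod 1037)
6^64 ≡ 86^2 = 7396 ≡ 137 (mod 1037)
6^128 ≡ 137^2 = 18769 ≡ 103 (mod 1037)
6^256 ≡ 103^2 = 10609 ≡ 239 (mod 1037)
6^512 ≡ 239^2 = 57121 ≡ 86 (mod 1037)
6^1024 ≡ 86^2 = 7396 ≡ 137 (mod 1037)
1036 = 1024 + 8 + 4 in binary powers of 2.
So 6^1036 ≡ 137 · 713 · 259 ≡ 727 (mod 1037).
Since 727 ≠ 1, base 6 is a Fermat witness: 1037 is composite.

727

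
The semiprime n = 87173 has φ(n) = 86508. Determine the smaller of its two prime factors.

179

φ(n) = (p−1)(q−1) = n − (p+q) + 1, so p + q = 87173 − 86508 + 1 = 666.
p and q are the roots of t² − 666t + 87173 = 0.
Discriminant: 666² − 4·87173 = 443556 − 348692 = 94864; √94864 = 308.
q = (666 − 308)/2 = 179, p = (666 + 308)/2 = 487.
Check: 179 · 487 = 87173.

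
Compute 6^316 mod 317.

6^1 ≡ 6 (mod 317)
6^2 ≡ 6^2 = 36 ≡ 36 (mod 317)
6^4 ≡ 36^2 = 1296 ≡ 28 (mod 317)
6^8 ≡ 28^2 = 784 ≡ 150 (mod 317)
6^16 ≡ 150^2 = 22500 ≡ 310 (mod 317)
6^32 ≡ 310^2 = 96100 ≡ 49 (mod 317)
6^64 ≡ 49^2 = 2401 ≡ 182 (mod 317)
6^128 ≡ 182^2 = 33124 ≡ 156 (mod 317)
6^256 ≡ 156^2 = 24336 ≡ 244 (mod 317)
316 = 256 + 32 + 16 + 8 + 4 in binary powers of 2.
So 6^316 ≡ 244 · 49 · 310 · 150 · 28 ≡ 1 (mod 317).
Since the result is 1, base 6 gives no evidence that 317 is composite.

1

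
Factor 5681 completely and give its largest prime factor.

23

5681 = 13 · 437
437 = 19 · 23
23 is prime.
So 5681 = 13 · 19 · 23; the largest prime factor is 23.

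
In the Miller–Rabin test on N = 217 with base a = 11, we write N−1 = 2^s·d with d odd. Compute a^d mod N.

15

217 − 1 = 216 = 2^3 · 27, so d = 27.
11^1 ≡ 11 (mod 217)
11^2 ≡ 11^2 = 121 ≡ 121 (mod 217)
11^4 ≡ 121^2 = 14641 ≡ 102 (mod 217)
11^8 ≡ 102^2 = 10404 ≡ 205 (mod 217)
11^16 ≡ 205^2 = 42025 ≡ 144 (mod 217)
27 = 16 + 8 + 2 + 1 in binary powers of 2.
So 11^27 ≡ 144 · 205 · 121 · 11 ≡ 15 (mod 217).
Squaring chain: 15 → 8 → 64; never reaches −1, so base 11 is a Miller–Rabin witness that 217 is composite.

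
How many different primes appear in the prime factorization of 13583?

13583 = 17^2 · 47
13583 = 17^2 · 47, which has 2 distinct prime factors.

2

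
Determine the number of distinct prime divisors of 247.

2

247 = 13 · 19
247 = 13 · 19, which has 2 distinct prime factors.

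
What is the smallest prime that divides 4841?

4841 is odd.
Digit sum 17, not divisible by 3.
Ends in 1: not divisible by 5.
7: 4841 = 7·691 + 4
11: 4841 = 11·440 + 1
13: 4841 = 13·372 + 5
17: 4841 = 17·284 + 13
19: 4841 = 19·254 + 15
23: 4841 = 23·210 + 11
29: 4841 = 29·166 + 27
31: 4841 = 31·156 + 5
37: 4841 = 37·130 + 31
41: 4841 = 41·118 + 3
43: 4841 = 43·112 + 25
47: 4841 = 47·103

47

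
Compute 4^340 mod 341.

4^1 ≡ 4 (mod 341)
4^2 ≡ 4^2 = 16 ≡ 16 (mod 341)
4^4 ≡ 16^2 = 256 ≡ 256 (mod 341)
4^8 ≡ 256^2 = 65536 ≡ 64 (mod 341)
4^16 ≡ 64^2 = 4096 ≡ 4 (mod 341)
4^32 ≡ 4^2 = 16 ≡ 16 (mod 341)
4^64 ≡ 16^2 = 256 ≡ 256 (mod 341)
4^128 ≡ 256^2 = 65536 ≡ 64 (mod 341)
4^256 ≡ 64^2 = 4096 ≡ 4 (mod 341)
340 = 256 + 64 + 16 + 4 in binary powers of 2.
So 4^340 ≡ 4 · 256 · 4 · 256 ≡ 1 (mod 341).
Since the result is 1, base 4 gives no evidence that 341 is composite.

1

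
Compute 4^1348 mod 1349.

4^1 ≡ 4 (mod 1349)
4^2 ≡ 4^2 = 16 ≡ 16 (mod 1349)
4^4 ≡ 16^2 = 256 ≡ 256 (mod 1349)
4^8 ≡ 256^2 = 65536 ≡ 784 (mod 1349)
4^16 ≡ 784^2 = 614656 ≡ 861 (mod 1349)
4^32 ≡ 861^2 = 741321 ≡ 720 (mod 1349)
4^64 ≡ 720^2 = 518400 ≡ 384 (mod 1349)
4^128 ≡ 384^2 = 147456 ≡ 415 (mod 1349)
4^256 ≡ 415^2 = 172225 ≡ 902 (mod 1349)
4^512 ≡ 902^2 = 813604 ≡ 157 (mod 1349)
4^1024 ≡ 157^2 = 24649 ≡ 367 (mod 1349)
1348 = 1024 + 256 + 64 + 4 in binary powers of 2.
So 4^1348 ≡ 367 · 902 · 384 · 256 ≡ 215 (mod 1349).
Since 215 ≠ 1, base 4 is a Fermat witness: 1349 is composite.

215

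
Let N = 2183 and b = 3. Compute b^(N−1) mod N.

1302

3^1 ≡ 3 (mod 2183)
3^2 ≡ 3^2 = 9 ≡ 9 (mod 2183)
3^4 ≡ 9^2 = 81 ≡ 81 (mod 2183)
3^8 ≡ 81^2 = 6561 ≡ 12 (mod 2183)
3^16 ≡ 12^2 = 144 ≡ 144 (mod 2183)
3^32 ≡ 144^2 = 20736 ≡ 1089 (mod 2183)
3^64 ≡ 1089^2 = 1185921 ≡ 552 (mod 2183)
3^128 ≡ 552^2 = 304704 ≡ 1267 (mod 2183)
3^256 ≡ 1267^2 = 1605289 ≡ 784 (mod 2183)
3^512 ≡ 784^2 = 614656 ≡ 1233 (mod 2183)
3^1024 ≡ 1233^2 = 1520289 ≡ 921 (mod 2183)
3^2048 ≡ 921^2 = 848241 ≡ 1237 (mod 2183)
2182 = 2048 + 128 + 4 + 2 in binary powers of 2.
So 3^2182 ≡ 1237 · 1267 · 81 · 9 ≡ 1302 (mod 2183).
Since 1302 ≠ 1, base 3 is a Fermat witness: 2183 is composite.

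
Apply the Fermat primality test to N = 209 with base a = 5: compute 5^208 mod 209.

81

5^1 ≡ 5 (mod 209)
5^2 ≡ 5^2 = 25 ≡ 25 (mod 209)
5^4 ≡ 25^2 = 625 ≡ 207 (mod 209)
5^8 ≡ 207^2 = 42849 ≡ 4 (mod 209)
5^16 ≡ 4^2 = 16 ≡ 16 (mod 209)
5^32 ≡ 16^2 = 256 ≡ 47 (mod 209)
5^64 ≡ 47^2 = 2209 ≡ 119 (mod 209)
5^128 ≡ 119^2 = 14161 ≡ 158 (mod 209)
208 = 128 + 64 + 16 in binary powers of 2.
So 5^208 ≡ 158 · 119 · 16 ≡ 81 (mod 209).
Since 81 ≠ 1, base 5 is a Fermat witness: 209 is composite.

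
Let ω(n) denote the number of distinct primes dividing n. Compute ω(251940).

6

251940 = 2^2 · 62985
62985 = 3 · 20995
20995 = 5 · 4199
4199 = 13 · 323
323 = 17 · 19
251940 = 2^2 · 3 · 5 · 13 · 17 · 19, which has 6 distinct prime factors.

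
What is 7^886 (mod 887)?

7^1 ≡ 7 (mod 887)
7^2 ≡ 7^2 = 49 ≡ 49 (mod 887)
7^4 ≡ 49^2 = 2401 ≡ 627 (mod 887)
7^8 ≡ 627^2 = 393129 ≡ 188 (mod 887)
7^16 ≡ 188^2 = 35344 ≡ 751 (mod 887)
7^32 ≡ 751^2 = 564001 ≡ 756 (mod 887)
7^64 ≡ 756^2 = 571536 ≡ 308 (mod 887)
7^128 ≡ 308^2 = 94864 ≡ 842 (mod 887)
7^256 ≡ 842^2 = 708964 ≡ 251 (mod 887)
7^512 ≡ 251^2 = 63001 ≡ 24 (mod 887)
886 = 512 + 256 + 64 + 32 + 16 + 4 + 2 in binary powers of 2.
So 7^886 ≡ 24 · 251 · 308 · 756 · 751 · 627 · 49 ≡ 1 (mod 887).
Since the result is 1, base 7 gives no evidence that 887 is composite.

1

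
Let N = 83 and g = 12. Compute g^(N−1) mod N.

12^1 ≡ 12 (mod 83)
12^2 ≡ 12^2 = 144 ≡ 61 (mod 83)
12^4 ≡ 61^2 = 3721 ≡ 69 (mod 83)
12^8 ≡ 69^2 = 4761 ≡ 30 (mod 83)
12^16 ≡ 30^2 = 900 ≡ 70 (mod 83)
12^32 ≡ 70^2 = 4900 ≡ 3 (mod 83)
12^64 ≡ 3^2 = 9 ≡ 9 (mod 83)
82 = 64 + 16 + 2 in binary powers of 2.
So 12^82 ≡ 9 · 70 · 61 ≡ 1 (mod 83).
Since the result is 1, base 12 gives no evidence that 83 is composite.

1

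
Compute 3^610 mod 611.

3^1 ≡ 3 (mod 611)
3^2 ≡ 3^2 = 9 ≡ 9 (mod 611)
3^4 ≡ 9^2 = 81 ≡ 81 (mod 611)
3^8 ≡ 81^2 = 6561 ≡ 451 (mod 611)
3^16 ≡ 451^2 = 203401 ≡ 549 (mod 611)
3^32 ≡ 549^2 = 301401 ≡ 178 (mod 611)
3^64 ≡ 178^2 = 31684 ≡ 523 (mod 611)
3^128 ≡ 523^2 = 273529 ≡ 412 (mod 611)
3^256 ≡ 412^2 = 169744 ≡ 497 (mod 611)
3^512 ≡ 497^2 = 247009 ≡ 165 (mod 611)
610 = 512 + 64 + 32 + 2 in binary powers of 2.
So 3^610 ≡ 165 · 523 · 178 · 9 ≡ 341 (mod 611).
Since 341 ≠ 1, base 3 is a Fermat witness: 611 is composite.

341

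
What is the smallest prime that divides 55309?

55309 is odd.
Digit sum 22, not divisible by 3.
Ends in 9: not divisible by 5.
7: 55309 = 7·7901 + 2
11: 55309 = 11·5028 + 1
13: 55309 = 13·4254 + 7
17: 55309 = 17·3253 + 8
19: 55309 = 19·2911

19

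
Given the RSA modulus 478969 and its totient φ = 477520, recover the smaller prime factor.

φ(n) = (p−1)(q−1) = n − (p+q) + 1, so p + q = 478969 − 477520 + 1 = 1450.
p and q are the roots of t² − 1450t + 478969 = 0.
Discriminant: 1450² − 4·478969 = 2102500 − 1915876 = 186624; √186624 = 432.
q = (1450 − 432)/2 = 509, p = (1450 + 432)/2 = 941.
Check: 509 · 941 = 478969.

509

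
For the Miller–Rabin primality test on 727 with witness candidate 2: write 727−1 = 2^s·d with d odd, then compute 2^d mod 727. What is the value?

1

727 − 1 = 726 = 2^1 · 363, so d = 363.
2^1 ≡ 2 (mod 727)
2^2 ≡ 2^2 = 4 ≡ 4 (mod 727)
2^4 ≡ 4^2 = 16 ≡ 16 (mod 727)
2^8 ≡ 16^2 = 256 ≡ 256 (mod 727)
2^16 ≡ 256^2 = 65536 ≡ 106 (mod 727)
2^32 ≡ 106^2 = 11236 ≡ 331 (mod 727)
2^64 ≡ 331^2 = 109561 ≡ 511 (mod 727)
2^128 ≡ 511^2 = 261121 ≡ 128 (mod 727)
2^256 ≡ 128^2 = 16384 ≡ 390 (mod 727)
363 = 256 + 64 + 32 + 8 + 2 + 1 in binary powers of 2.
So 2^363 ≡ 390 · 511 · 331 · 256 · 4 · 2 ≡ 1 (mod 727).
Since 2^d ≡ 1 (mod 727), base 2 does not prove 727 composite.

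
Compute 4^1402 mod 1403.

1001

4^1 ≡ 4 (mod 1403)
4^2 ≡ 4^2 = 16 ≡ 16 (mod 1403)
4^4 ≡ 16^2 = 256 ≡ 256 (mod 1403)
4^8 ≡ 256^2 = 65536 ≡ 998 (mod 1403)
4^16 ≡ 998^2 = 996004 ≡ 1277 (mod 1403)
4^32 ≡ 1277^2 = 1630729 ≡ 443 (mod 1403)
4^64 ≡ 443^2 = 196249 ≡ 1232 (mod 1403)
4^128 ≡ 1232^2 = 1517824 ≡ 1181 (mod 1403)
4^256 ≡ 1181^2 = 1394761 ≡ 179 (mod 1403)
4^512 ≡ 179^2 = 32041 ≡ 1175 (mod 1403)
4^1024 ≡ 1175^2 = 1380625 ≡ 73 (mod 1403)
1402 = 1024 + 256 + 64 + 32 + 16 + 8 + 2 in binary powers of 2.
So 4^1402 ≡ 73 · 179 · 1232 · 443 · 1277 · 998 · 16 ≡ 1001 (mod 1403).
Since 1001 ≠ 1, base 4 is a Fermat witness: 1403 is composite.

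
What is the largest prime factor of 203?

29

203 = 7 · 29
29 is prime.
So 203 = 7 · 29; the largest prime factor is 29.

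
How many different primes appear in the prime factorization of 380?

3

380 = 2^2 · 95
95 = 5 · 19
380 = 2^2 · 5 · 19, which has 3 distinct prime factors.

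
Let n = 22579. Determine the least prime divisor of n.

67

22579 is odd.
Digit sum 25, not divisible by 3.
Ends in 9: not divisible by 5.
7: 22579 = 7·3225 + 4
11: 22579 = 11·2052 + 7
13: 22579 = 13·1736 + 11
17: 22579 = 17·1328 + 3
19: 22579 = 19·1188 + 7
23: 22579 = 23·981 + 16
29: 22579 = 29·778 + 17
31: 22579 = 31·728 + 11
37: 22579 = 37·610 + 9
41: 22579 = 41·550 + 29
43: 22579 = 43·525 + 4
47: 22579 = 47·480 + 19
53: 22579 = 53·426 + 1
59: 22579 = 59·382 + 41
61: 22579 = 61·370 + 9
67: 22579 = 67·337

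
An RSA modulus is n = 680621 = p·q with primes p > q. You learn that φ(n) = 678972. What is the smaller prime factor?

823

φ(n) = (p−1)(q−1) = n − (p+q) + 1, so p + q = 680621 − 678972 + 1 = 1650.
p and q are the roots of t² − 1650t + 680621 = 0.
Discriminant: 1650² − 4·680621 = 2722500 − 2722484 = 16; √16 = 4.
q = (1650 − 4)/2 = 823, p = (1650 + 4)/2 = 827.
Check: 823 · 827 = 680621.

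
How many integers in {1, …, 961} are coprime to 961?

Factor: 961 = 31^2.
φ(961) = 31^1·(31−1) = 930.

930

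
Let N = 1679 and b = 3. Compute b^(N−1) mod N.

430

3^1 ≡ 3 (mod 1679)
3^2 ≡ 3^2 = 9 ≡ 9 (mod 1679)
3^4 ≡ 9^2 = 81 ≡ 81 (mod 1679)
3^8 ≡ 81^2 = 6561 ≡ 1524 (mod 1679)
3^16 ≡ 1524^2 = 2322576 ≡ 519 (mod 1679)
3^32 ≡ 519^2 = 269361 ≡ 721 (mod 1679)
3^64 ≡ 721^2 = 519841 ≡ 1030 (mod 1679)
3^128 ≡ 1030^2 = 1060900 ≡ 1451 (mod 1679)
3^256 ≡ 1451^2 = 2105401 ≡ 1614 (mod 1679)
3^512 ≡ 1614^2 = 2604996 ≡ 867 (mod 1679)
3^1024 ≡ 867^2 = 751689 ≡ 1176 (mod 1679)
1678 = 1024 + 512 + 128 + 8 + 4 + 2 in binary powers of 2.
So 3^1678 ≡ 1176 · 867 · 1451 · 1524 · 81 · 9 ≡ 430 (mod 1679).
Since 430 ≠ 1, base 3 is a Fermat witness: 1679 is composite.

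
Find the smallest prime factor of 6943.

6943 is odd.
Digit sum 22, not divisible by 3.
Ends in 3: not divisible by 5.
7: 6943 = 7·991 + 6
11: 6943 = 11·631 + 2
13: 6943 = 13·534 + 1
17: 6943 = 17·408 + 7
19: 6943 = 19·365 + 8
23: 6943 = 23·301 + 20
29: 6943 = 29·239 + 12
31: 6943 = 31·223 + 30
37: 6943 = 37·187 + 24
41: 6943 = 41·169 + 14
43: 6943 = 43·161 + 20
47: 6943 = 47·147 + 34
53: 6943 = 53·131

53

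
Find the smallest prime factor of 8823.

8823 is odd.
Digit sum 21, divisible by 3.

3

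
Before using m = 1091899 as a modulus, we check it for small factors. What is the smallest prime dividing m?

1091899 is odd.
Digit sum 37, not divisible by 3.
Ends in 9: not divisible by 5.
7: 1091899 = 7·155985 + 4
11: 1091899 = 11·99263 + 6
13: 1091899 = 13·83992 + 3
17: 1091899 = 17·64229 + 6
19: 1091899 = 19·57468 + 7
23: 1091899 = 23·47473 + 20
29: 1091899 = 29·37651 + 20
31: 1091899 = 31·35222 + 17
37: 1091899 = 37·29510 + 29
41: 1091899 = 41·26631 + 28
43: 1091899 = 43·25393

43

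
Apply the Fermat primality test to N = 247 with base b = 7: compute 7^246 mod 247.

77

7^1 ≡ 7 (mod 247)
7^2 ≡ 7^2 = 49 ≡ 49 (mod 247)
7^4 ≡ 49^2 = 2401 ≡ 178 (mod 247)
7^8 ≡ 178^2 = 31684 ≡ 68 (mod 247)
7^16 ≡ 68^2 = 4624 ≡ 178 (mod 247)
7^32 ≡ 178^2 = 31684 ≡ 68 (mod 247)
7^64 ≡ 68^2 = 4624 ≡ 178 (mod 247)
7^128 ≡ 178^2 = 31684 ≡ 68 (mod 247)
246 = 128 + 64 + 32 + 16 + 4 + 2 in binary powers of 2.
So 7^246 ≡ 68 · 178 · 68 · 178 · 178 · 49 ≡ 77 (mod 247).
Since 77 ≠ 1, base 7 is a Fermat witness: 247 is composite.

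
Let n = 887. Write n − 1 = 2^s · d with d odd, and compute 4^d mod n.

887 − 1 = 886 = 2^1 · 443, so d = 443.
4^1 ≡ 4 (mod 887)
4^2 ≡ 4^2 = 16 ≡ 16 (mod 887)
4^4 ≡ 16^2 = 256 ≡ 256 (mod 887)
4^8 ≡ 256^2 = 65536 ≡ 785 (mod 887)
4^16 ≡ 785^2 = 616225 ≡ 647 (mod 887)
4^32 ≡ 647^2 = 418609 ≡ 832 (mod 887)
4^64 ≡ 832^2 = 692224 ≡ 364 (mod 887)
4^128 ≡ 364^2 = 132496 ≡ 333 (mod 887)
4^256 ≡ 333^2 = 110889 ≡ 14 (mod 887)
443 = 256 + 128 + 32 + 16 + 8 + 2 + 1 in binary powers of 2.
So 4^443 ≡ 14 · 333 · 832 · 647 · 785 · 16 · 4 ≡ 1 (mod 887).
Since 4^d ≡ 1 (mod 887), base 4 does not prove 887 composite.

1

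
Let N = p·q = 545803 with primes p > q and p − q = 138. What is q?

673

Since p = q + 138, we have 545803 = q(q + 138), so q² + 138q − 545803 = 0.
Discriminant: 138² + 4·545803 = 19044 + 2183212 = 2202256; √2202256 = 1484.
q = (−138 + 1484)/2 = 673, and p = q + 138 = 811.
Check: 673 · 811 = 545803.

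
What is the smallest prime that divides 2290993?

2290993 is odd.
Digit sum 34, not divisible by 3.
Ends in 3: not divisible by 5.
7: 2290993 = 7·327284 + 5
11: 2290993 = 11·208272 + 1
13: 2290993 = 13·176230 + 3
17: 2290993 = 17·134764 + 5
19: 2290993 = 19·120578 + 11
23: 2290993 = 23·99608 + 9
29: 2290993 = 29·78999 + 22
31: 2290993 = 31·73903

31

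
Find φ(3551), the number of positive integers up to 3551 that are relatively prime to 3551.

3432

Factor: 3551 = 53 · 67.
φ(3551) = (53−1) · (67−1) = 52 · 66 = 3432.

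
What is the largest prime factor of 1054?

1054 = 2 · 527
527 = 17 · 31
31 is prime.
So 1054 = 2 · 17 · 31; the largest prime factor is 31.

31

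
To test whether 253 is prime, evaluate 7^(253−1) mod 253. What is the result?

7^1 ≡ 7 (mod 253)
7^2 ≡ 7^2 = 49 ≡ 49 (mod 253)
7^4 ≡ 49^2 = 2401 ≡ 124 (mod 253)
7^8 ≡ 124^2 = 15376 ≡ 196 (mod 253)
7^16 ≡ 196^2 = 38416 ≡ 213 (mod 253)
7^32 ≡ 213^2 = 45369 ≡ 82 (mod 253)
7^64 ≡ 82^2 = 6724 ≡ 146 (mod 253)
7^128 ≡ 146^2 = 21316 ≡ 64 (mod 253)
252 = 128 + 64 + 32 + 16 + 8 + 4 in binary powers of 2.
So 7^252 ≡ 64 · 146 · 82 · 213 · 196 · 124 ≡ 82 (mod 253).
Since 82 ≠ 1, base 7 is a Fermat witness: 253 is composite.

82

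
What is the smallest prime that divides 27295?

5

27295 is odd.
Digit sum 25, not divisible by 3.
Ends in 5: divisible by 5.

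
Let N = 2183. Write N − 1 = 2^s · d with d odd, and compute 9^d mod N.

1302

2183 − 1 = 2182 = 2^1 · 1091, so d = 1091.
9^1 ≡ 9 (mod 2183)
9^2 ≡ 9^2 = 81 ≡ 81 (mod 2183)
9^4 ≡ 81^2 = 6561 ≡ 12 (mod 2183)
9^8 ≡ 12^2 = 144 ≡ 144 (mod 2183)
9^16 ≡ 144^2 = 20736 ≡ 1089 (mod 2183)
9^32 ≡ 1089^2 = 1185921 ≡ 552 (mod 2183)
9^64 ≡ 552^2 = 304704 ≡ 1267 (mod 2183)
9^128 ≡ 1267^2 = 1605289 ≡ 784 (mod 2183)
9^256 ≡ 784^2 = 614656 ≡ 1233 (mod 2183)
9^512 ≡ 1233^2 = 1520289 ≡ 921 (mod 2183)
9^1024 ≡ 921^2 = 848241 ≡ 1237 (mod 2183)
1091 = 1024 + 64 + 2 + 1 in binary powers of 2.
So 9^1091 ≡ 1237 · 1267 · 81 · 9 ≡ 1302 (mod 2183).
Squaring chain: 1302; never reaches −1, so base 9 is a Miller–Rabin witness that 2183 is composite.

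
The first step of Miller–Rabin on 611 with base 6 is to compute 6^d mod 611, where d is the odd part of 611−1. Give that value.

611 − 1 = 610 = 2^1 · 305, so d = 305.
6^1 ≡ 6 (mod 611)
6^2 ≡ 6^2 = 36 ≡ 36 (mod 611)
6^4 ≡ 36^2 = 1296 ≡ 74 (mod 611)
6^8 ≡ 74^2 = 5476 ≡ 588 (mod 611)
6^16 ≡ 588^2 = 345744 ≡ 529 (mod 611)
6^32 ≡ 529^2 = 279841 ≡ 3 (mod 611)
6^64 ≡ 3^2 = 9 ≡ 9 (mod 611)
6^128 ≡ 9^2 = 81 ≡ 81 (mod 611)
6^256 ≡ 81^2 = 6561 ≡ 451 (mod 611)
305 = 256 + 32 + 16 + 1 in binary powers of 2.
So 6^305 ≡ 451 · 3 · 529 · 6 ≡ 314 (mod 611).
Squaring chain: 314; never reaches −1, so base 6 is a Miller–Rabin witness that 611 is composite.

314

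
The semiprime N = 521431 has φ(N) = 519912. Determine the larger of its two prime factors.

φ(n) = (p−1)(q−1) = n − (p+q) + 1, so p + q = 521431 − 519912 + 1 = 1520.
p and q are the roots of t² − 1520t + 521431 = 0.
Discriminant: 1520² − 4·521431 = 2310400 − 2085724 = 224676; √224676 = 474.
q = (1520 − 474)/2 = 523, p = (1520 + 474)/2 = 997.
Check: 523 · 997 = 521431.

997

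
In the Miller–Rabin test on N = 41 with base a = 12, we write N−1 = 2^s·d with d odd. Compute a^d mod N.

3

41 − 1 = 40 = 2^3 · 5, so d = 5.
12^1 ≡ 12 (mod 41)
12^2 ≡ 12^2 = 144 ≡ 21 (mod 41)
12^4 ≡ 21^2 = 441 ≡ 31 (mod 41)
5 = 4 + 1 in binary powers of 2.
So 12^5 ≡ 31 · 12 ≡ 3 (mod 41).
Squaring chain: 3 → 9 → 40; reaches −1, so base 12 does not prove 41 composite.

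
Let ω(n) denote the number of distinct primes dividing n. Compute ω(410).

3

410 = 2 · 205
205 = 5 · 41
410 = 2 · 5 · 41, which has 3 distinct prime factors.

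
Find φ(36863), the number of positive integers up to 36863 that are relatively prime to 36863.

Factor: 36863 = 191 · 193.
φ(36863) = (191−1) · (193−1) = 190 · 192 = 36480.

36480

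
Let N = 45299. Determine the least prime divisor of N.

45299 is odd.
Digit sum 29, not divisible by 3.
Ends in 9: not divisible by 5.
7: 45299 = 7·6471 + 2
11: 45299 = 11·4118 + 1
13: 45299 = 13·3484 + 7
17: 45299 = 17·2664 + 11
19: 45299 = 19·2384 + 3
23: 45299 = 23·1969 + 12
29: 45299 = 29·1562 + 1
31: 45299 = 31·1461 + 8
37: 45299 = 37·1224 + 11
41: 45299 = 41·1104 + 35
43: 45299 = 43·1053 + 20
47: 45299 = 47·963 + 38
53: 45299 = 53·854 + 37
59: 45299 = 59·767 + 46
61: 45299 = 61·742 + 37
67: 45299 = 67·676 + 7
71: 45299 = 71·638 + 1
73: 45299 = 73·620 + 39
79: 45299 = 79·573 + 32
83: 45299 = 83·545 + 64
89: 45299 = 89·508 + 87
97: 45299 = 97·467

97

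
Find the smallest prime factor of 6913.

6913 is odd.
Digit sum 19, not divisible by 3.
Ends in 3: not divisible by 5.
7: 6913 = 7·987 + 4
11: 6913 = 11·628 + 5
13: 6913 = 13·531 + 10
17: 6913 = 17·406 + 11
19: 6913 = 19·363 + 16
23: 6913 = 23·300 + 13
29: 6913 = 29·238 + 11
31: 6913 = 31·223

31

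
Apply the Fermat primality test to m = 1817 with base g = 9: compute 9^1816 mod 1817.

9^1 ≡ 9 (mod 1817)
9^2 ≡ 9^2 = 81 ≡ 81 (mod 1817)
9^4 ≡ 81^2 = 6561 ≡ 1110 (mod 1817)
9^8 ≡ 1110^2 = 1232100 ≡ 174 (mod 1817)
9^16 ≡ 174^2 = 30276 ≡ 1204 (mod 1817)
9^32 ≡ 1204^2 = 1449616 ≡ 1467 (mod 1817)
9^64 ≡ 1467^2 = 2152089 ≡ 761 (mod 1817)
9^128 ≡ 761^2 = 579121 ≡ 1315 (mod 1817)
9^256 ≡ 1315^2 = 1729225 ≡ 1258 (mod 1817)
9^512 ≡ 1258^2 = 1582564 ≡ 1774 (mod 1817)
9^1024 ≡ 1774^2 = 3147076 ≡ 32 (mod 1817)
1816 = 1024 + 512 + 256 + 16 + 8 in binary powers of 2.
So 9^1816 ≡ 32 · 1774 · 1258 · 1204 · 174 ≡ 1021 (mod 1817).
Since 1021 ≠ 1, base 9 is a Fermat witness: 1817 is composite.

1021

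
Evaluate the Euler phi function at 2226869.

2173600

Factor: 2226869 = 89 · 131 · 191.
φ(2226869) = (89−1) · (131−1) · (191−1) = 88 · 130 · 190 = 2173600.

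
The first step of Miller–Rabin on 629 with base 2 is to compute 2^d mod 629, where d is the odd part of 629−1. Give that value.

629 − 1 = 628 = 2^2 · 157, so d = 157.
2^1 ≡ 2 (mod 629)
2^2 ≡ 2^2 = 4 ≡ 4 (mod 629)
2^4 ≡ 4^2 = 16 ≡ 16 (mod 629)
2^8 ≡ 16^2 = 256 ≡ 256 (mod 629)
2^16 ≡ 256^2 = 65536 ≡ 120 (mod 629)
2^32 ≡ 120^2 = 14400 ≡ 562 (mod 629)
2^64 ≡ 562^2 = 315844 ≡ 86 (mod 629)
2^128 ≡ 86^2 = 7396 ≡ 477 (mod 629)
157 = 128 + 16 + 8 + 4 + 1 in binary powers of 2.
So 2^157 ≡ 477 · 120 · 256 · 16 · 2 ≡ 15 (mod 629).
Squaring chain: 15 → 225; never reaches −1, so base 2 is a Miller–Rabin witness that 629 is composite.

15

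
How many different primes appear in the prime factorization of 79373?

4

79373 = 7 · 11339
11339 = 17 · 667
667 = 23 · 29
79373 = 7 · 17 · 23 · 29, which has 4 distinct prime factors.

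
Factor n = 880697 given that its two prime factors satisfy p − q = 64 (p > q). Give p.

971

Since p = q + 64, we have 880697 = q(q + 64), so q² + 64q − 880697 = 0.
Discriminant: 64² + 4·880697 = 4096 + 3522788 = 3526884; √3526884 = 1878.
q = (−64 + 1878)/2 = 907, and p = q + 64 = 971.
Check: 907 · 971 = 880697.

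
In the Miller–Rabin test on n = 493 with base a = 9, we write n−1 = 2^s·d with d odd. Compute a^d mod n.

457

493 − 1 = 492 = 2^2 · 123, so d = 123.
9^1 ≡ 9 (mod 493)
9^2 ≡ 9^2 = 81 ≡ 81 (mod 493)
9^4 ≡ 81^2 = 6561 ≡ 152 (mod 493)
9^8 ≡ 152^2 = 23104 ≡ 426 (mod 493)
9^16 ≡ 426^2 = 181476 ≡ 52 (mod 493)
9^32 ≡ 52^2 = 2704 ≡ 239 (mod 493)
9^64 ≡ 239^2 = 57121 ≡ 426 (mod 493)
123 = 64 + 32 + 16 + 8 + 2 + 1 in binary powers of 2.
So 9^123 ≡ 426 · 239 · 52 · 426 · 81 · 9 ≡ 457 (mod 493).
Squaring chain: 457 → 310; never reaches −1, so base 9 is a Miller–Rabin witness that 493 is composite.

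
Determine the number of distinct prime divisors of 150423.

150423 = 3 · 50141
50141 = 7 · 7163
7163 = 13 · 551
551 = 19 · 29
150423 = 3 · 7 · 13 · 19 · 29, which has 5 distinct prime factors.

5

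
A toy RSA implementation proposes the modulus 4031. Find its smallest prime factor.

29

4031 is odd.
Digit sum 8, not divisible by 3.
Ends in 1: not divisible by 5.
7: 4031 = 7·575 + 6
11: 4031 = 11·366 + 5
13: 4031 = 13·310 + 1
17: 4031 = 17·237 + 2
19: 4031 = 19·212 + 3
23: 4031 = 23·175 + 6
29: 4031 = 29·139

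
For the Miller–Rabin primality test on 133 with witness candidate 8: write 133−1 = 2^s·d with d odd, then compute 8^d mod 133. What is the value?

113

133 − 1 = 132 = 2^2 · 33, so d = 33.
8^1 ≡ 8 (mod 133)
8^2 ≡ 8^2 = 64 ≡ 64 (mod 133)
8^4 ≡ 64^2 = 4096 ≡ 106 (mod 133)
8^8 ≡ 106^2 = 11236 ≡ 64 (mod 133)
8^16 ≡ 64^2 = 4096 ≡ 106 (mod 133)
8^32 ≡ 106^2 = 11236 ≡ 64 (mod 133)
33 = 32 + 1 in binary powers of 2.
So 8^33 ≡ 64 · 8 ≡ 113 (mod 133).
Squaring chain: 113 → 1; never reaches −1, so base 8 is a Miller–Rabin witness that 133 is composite.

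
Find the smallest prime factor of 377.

377 is odd.
Digit sum 17, not divisible by 3.
Ends in 7: not divisible by 5.
7: 377 = 7·53 + 6
11: 377 = 11·34 + 3
13: 377 = 13·29

13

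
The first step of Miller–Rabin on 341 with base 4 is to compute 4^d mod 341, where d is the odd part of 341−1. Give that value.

1

341 − 1 = 340 = 2^2 · 85, so d = 85.
4^1 ≡ 4 (mod 341)
4^2 ≡ 4^2 = 16 ≡ 16 (mod 341)
4^4 ≡ 16^2 = 256 ≡ 256 (mod 341)
4^8 ≡ 256^2 = 65536 ≡ 64 (mod 341)
4^16 ≡ 64^2 = 4096 ≡ 4 (mod 341)
4^32 ≡ 4^2 = 16 ≡ 16 (mod 341)
4^64 ≡ 16^2 = 256 ≡ 256 (mod 341)
85 = 64 + 16 + 4 + 1 in binary powers of 2.
So 4^85 ≡ 256 · 4 · 256 · 4 ≡ 1 (mod 341).
Since 4^d ≡ 1 (mod 341), base 4 does not prove 341 composite.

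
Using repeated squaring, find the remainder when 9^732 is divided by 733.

1

9^1 ≡ 9 (mod 733)
9^2 ≡ 9^2 = 81 ≡ 81 (mod 733)
9^4 ≡ 81^2 = 6561 ≡ 697 (mod 733)
9^8 ≡ 697^2 = 485809 ≡ 563 (mod 733)
9^16 ≡ 563^2 = 316969 ≡ 313 (mod 733)
9^32 ≡ 313^2 = 97969 ≡ 480 (mod 733)
9^64 ≡ 480^2 = 230400 ≡ 238 (mod 733)
9^128 ≡ 238^2 = 56644 ≡ 203 (mod 733)
9^256 ≡ 203^2 = 41209 ≡ 161 (mod 733)
9^512 ≡ 161^2 = 25921 ≡ 266 (mod 733)
732 = 512 + 128 + 64 + 16 + 8 + 4 in binary powers of 2.
So 9^732 ≡ 266 · 203 · 238 · 313 · 563 · 697 ≡ 1 (mod 733).
Since the result is 1, base 9 gives no evidence that 733 is composite.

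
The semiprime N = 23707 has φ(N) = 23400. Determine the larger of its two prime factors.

φ(n) = (p−1)(q−1) = n − (p+q) + 1, so p + q = 23707 − 23400 + 1 = 308.
p and q are the roots of t² − 308t + 23707 = 0.
Discriminant: 308² − 4·23707 = 94864 − 94828 = 36; √36 = 6.
q = (308 − 6)/2 = 151, p = (308 + 6)/2 = 157.
Check: 151 · 157 = 23707.

157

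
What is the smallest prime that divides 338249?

338249 is odd.
Digit sum 29, not divisible by 3.
Ends in 9: not divisible by 5.
7: 338249 = 7·48321 + 2
11: 338249 = 11·30749 + 10
13: 338249 = 13·26019 + 2
17: 338249 = 17·19897

17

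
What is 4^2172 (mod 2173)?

4^1 ≡ 4 (mod 2173)
4^2 ≡ 4^2 = 16 ≡ 16 (mod 2173)
4^4 ≡ 16^2 = 256 ≡ 256 (mod 2173)
4^8 ≡ 256^2 = 65536 ≡ 346 (mod 2173)
4^16 ≡ 346^2 = 119716 ≡ 201 (mod 2173)
4^32 ≡ 201^2 = 40401 ≡ 1287 (mod 2173)
4^64 ≡ 1287^2 = 1656369 ≡ 543 (mod 2173)
4^128 ≡ 543^2 = 294849 ≡ 1494 (mod 2173)
4^256 ≡ 1494^2 = 2232036 ≡ 365 (mod 2173)
4^512 ≡ 365^2 = 133225 ≡ 672 (mod 2173)
4^1024 ≡ 672^2 = 451584 ≡ 1773 (mod 2173)
4^2048 ≡ 1773^2 = 3143529 ≡ 1371 (mod 2173)
2172 = 2048 + 64 + 32 + 16 + 8 + 4 in binary powers of 2.
So 4^2172 ≡ 1371 · 543 · 1287 · 201 · 346 · 256 ≡ 1533 (mod 2173).
Since 1533 ≠ 1, base 4 is a Fermat witness: 2173 is composite.

1533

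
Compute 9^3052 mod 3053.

1971

9^1 ≡ 9 (mod 3053)
9^2 ≡ 9^2 = 81 ≡ 81 (mod 3053)
9^4 ≡ 81^2 = 6561 ≡ 455 (mod 3053)
9^8 ≡ 455^2 = 207025 ≡ 2474 (mod 3053)
9^16 ≡ 2474^2 = 6120676 ≡ 2464 (mod 3053)
9^32 ≡ 2464^2 = 6071296 ≡ 1932 (mod 3053)
9^64 ≡ 1932^2 = 3732624 ≡ 1858 (mod 3053)
9^128 ≡ 1858^2 = 3452164 ≡ 2274 (mod 3053)
9^256 ≡ 2274^2 = 5171076 ≡ 2347 (mod 3053)
9^512 ≡ 2347^2 = 5508409 ≡ 797 (mod 3053)
9^1024 ≡ 797^2 = 635209 ≡ 185 (mod 3053)
9^2048 ≡ 185^2 = 34225 ≡ 642 (mod 3053)
3052 = 2048 + 512 + 256 + 128 + 64 + 32 + 8 + 4 in binary powers of 2.
So 9^3052 ≡ 642 · 797 · 2347 · 2274 · 1858 · 1932 · 2474 · 455 ≡ 1971 (mod 3053).
Since 1971 ≠ 1, base 9 is a Fermat witness: 3053 is composite.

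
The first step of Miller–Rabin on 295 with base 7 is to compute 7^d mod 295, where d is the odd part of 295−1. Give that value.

295 − 1 = 294 = 2^1 · 147, so d = 147.
7^1 ≡ 7 (mod 295)
7^2 ≡ 7^2 = 49 ≡ 49 (mod 295)
7^4 ≡ 49^2 = 2401 ≡ 41 (mod 295)
7^8 ≡ 41^2 = 1681 ≡ 206 (mod 295)
7^16 ≡ 206^2 = 42436 ≡ 251 (mod 295)
7^32 ≡ 251^2 = 63001 ≡ 166 (mod 295)
7^64 ≡ 166^2 = 27556 ≡ 121 (mod 295)
7^128 ≡ 121^2 = 14641 ≡ 186 (mod 295)
147 = 128 + 16 + 2 + 1 in binary powers of 2.
So 7^147 ≡ 186 · 251 · 49 · 7 ≡ 108 (mod 295).
Squaring chain: 108; never reaches −1, so base 7 is a Miller–Rabin witness that 295 is composite.

108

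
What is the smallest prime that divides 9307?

9307 is odd.
Digit sum 19, not divisible by 3.
Ends in 7: not divisible by 5.
7: 9307 = 7·1329 + 4
11: 9307 = 11·846 + 1
13: 9307 = 13·715 + 12
17: 9307 = 17·547 + 8
19: 9307 = 19·489 + 16
23: 9307 = 23·404 + 15
29: 9307 = 29·320 + 27
31: 9307 = 31·300 + 7
37: 9307 = 37·251 + 20
41: 9307 = 41·227

41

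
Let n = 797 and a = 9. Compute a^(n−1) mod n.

9^1 ≡ 9 (mod 797)
9^2 ≡ 9^2 = 81 ≡ 81 (mod 797)
9^4 ≡ 81^2 = 6561 ≡ 185 (mod 797)
9^8 ≡ 185^2 = 34225 ≡ 751 (mod 797)
9^16 ≡ 751^2 = 564001 ≡ 522 (mod 797)
9^32 ≡ 522^2 = 272484 ≡ 707 (mod 797)
9^64 ≡ 707^2 = 499849 ≡ 130 (mod 797)
9^128 ≡ 130^2 = 16900 ≡ 163 (mod 797)
9^256 ≡ 163^2 = 26569 ≡ 268 (mod 797)
9^512 ≡ 268^2 = 71824 ≡ 94 (mod 797)
796 = 512 + 256 + 16 + 8 + 4 in binary powers of 2.
So 9^796 ≡ 94 · 268 · 522 · 751 · 185 ≡ 1 (mod 797).
Since the result is 1, base 9 gives no evidence that 797 is composite.

1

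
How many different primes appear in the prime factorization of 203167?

203167 = 17^2 · 703
703 = 19 · 37
203167 = 17^2 · 19 · 37, which has 3 distinct prime factors.

3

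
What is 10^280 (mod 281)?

10^1 ≡ 10 (mod 281)
10^2 ≡ 10^2 = 100 ≡ 100 (mod 281)
10^4 ≡ 100^2 = 10000 ≡ 165 (mod 281)
10^8 ≡ 165^2 = 27225 ≡ 249 (mod 281)
10^16 ≡ 249^2 = 62001 ≡ 181 (mod 281)
10^32 ≡ 181^2 = 32761 ≡ 165 (mod 281)
10^64 ≡ 165^2 = 27225 ≡ 249 (mod 281)
10^128 ≡ 249^2 = 62001 ≡ 181 (mod 281)
10^256 ≡ 181^2 = 32761 ≡ 165 (mod 281)
280 = 256 + 16 + 8 in binary powers of 2.
So 10^280 ≡ 165 · 181 · 249 ≡ 1 (mod 281).
Since the result is 1, base 10 gives no evidence that 281 is composite.

1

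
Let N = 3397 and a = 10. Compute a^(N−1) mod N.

10^1 ≡ 10 (mod 3397)
10^2 ≡ 10^2 = 100 ≡ 100 (mod 3397)
10^4 ≡ 100^2 = 10000 ≡ 3206 (mod 3397)
10^8 ≡ 3206^2 = 10278436 ≡ 2511 (mod 3397)
10^16 ≡ 2511^2 = 6305121 ≡ 289 (mod 3397)
10^32 ≡ 289^2 = 83521 ≡ 1993 (mod 3397)
10^64 ≡ 1993^2 = 3972049 ≡ 956 (mod 3397)
10^128 ≡ 956^2 = 913936 ≡ 143 (mod 3397)
10^256 ≡ 143^2 = 20449 ≡ 67 (mod 3397)
10^512 ≡ 67^2 = 4489 ≡ 1092 (mod 3397)
10^1024 ≡ 1092^2 = 1192464 ≡ 117 (mod 3397)
10^2048 ≡ 117^2 = 13689 ≡ 101 (mod 3397)
3396 = 2048 + 1024 + 256 + 64 + 4 in binary powers of 2.
So 10^3396 ≡ 101 · 117 · 67 · 956 · 3206 ≡ 3370 (mod 3397).
Since 3370 ≠ 1, base 10 is a Fermat witness: 3397 is composite.

3370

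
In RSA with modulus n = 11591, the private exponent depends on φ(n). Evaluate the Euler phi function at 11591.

11352

Factor: 11591 = 67 · 173.
φ(11591) = (67−1) · (173−1) = 66 · 172 = 11352.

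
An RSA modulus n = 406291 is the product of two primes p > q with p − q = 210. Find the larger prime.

Since p = q + 210, we have 406291 = q(q + 210), so q² + 210q − 406291 = 0.
Discriminant: 210² + 4·406291 = 44100 + 1625164 = 1669264; √1669264 = 1292.
q = (−210 + 1292)/2 = 541, and p = q + 210 = 751.
Check: 541 · 751 = 406291.

751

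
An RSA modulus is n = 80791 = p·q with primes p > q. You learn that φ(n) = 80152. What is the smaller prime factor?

φ(n) = (p−1)(q−1) = n − (p+q) + 1, so p + q = 80791 − 80152 + 1 = 640.
p and q are the roots of t² − 640t + 80791 = 0.
Discriminant: 640² − 4·80791 = 409600 − 323164 = 86436; √86436 = 294.
q = (640 − 294)/2 = 173, p = (640 + 294)/2 = 467.
Check: 173 · 467 = 80791.

173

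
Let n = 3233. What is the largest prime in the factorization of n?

61

3233 = 53 · 61
61 is prime.
So 3233 = 53 · 61; the largest prime factor is 61.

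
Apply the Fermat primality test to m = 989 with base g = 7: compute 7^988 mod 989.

7^1 ≡ 7 (mod 989)
7^2 ≡ 7^2 = 49 ≡ 49 (mod 989)
7^4 ≡ 49^2 = 2401 ≡ 423 (mod 989)
7^8 ≡ 423^2 = 178929 ≡ 909 (mod 989)
7^16 ≡ 909^2 = 826281 ≡ 466 (mod 989)
7^32 ≡ 466^2 = 217156 ≡ 565 (mod 989)
7^64 ≡ 565^2 = 319225 ≡ 767 (mod 989)
7^128 ≡ 767^2 = 588289 ≡ 823 (mod 989)
7^256 ≡ 823^2 = 677329 ≡ 853 (mod 989)
7^512 ≡ 853^2 = 727609 ≡ 694 (mod 989)
988 = 512 + 256 + 128 + 64 + 16 + 8 + 4 in binary powers of 2.
So 7^988 ≡ 694 · 853 · 823 · 767 · 466 · 909 · 423 ≡ 767 (mod 989).
Since 767 ≠ 1, base 7 is a Fermat witness: 989 is composite.

767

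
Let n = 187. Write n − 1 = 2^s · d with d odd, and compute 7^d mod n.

57

187 − 1 = 186 = 2^1 · 93, so d = 93.
7^1 ≡ 7 (mod 187)
7^2 ≡ 7^2 = 49 ≡ 49 (mod 187)
7^4 ≡ 49^2 = 2401 ≡ 157 (mod 187)
7^8 ≡ 157^2 = 24649 ≡ 152 (mod 187)
7^16 ≡ 152^2 = 23104 ≡ 103 (mod 187)
7^32 ≡ 103^2 = 10609 ≡ 137 (mod 187)
7^64 ≡ 137^2 = 18769 ≡ 69 (mod 187)
93 = 64 + 16 + 8 + 4 + 1 in binary powers of 2.
So 7^93 ≡ 69 · 103 · 152 · 157 · 7 ≡ 57 (mod 187).
Squaring chain: 57; never reaches −1, so base 7 is a Miller–Rabin witness that 187 is composite.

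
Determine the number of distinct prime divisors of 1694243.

3

1694243 = 31^2 · 1763
1763 = 41 · 43
1694243 = 31^2 · 41 · 43, which has 3 distinct prime factors.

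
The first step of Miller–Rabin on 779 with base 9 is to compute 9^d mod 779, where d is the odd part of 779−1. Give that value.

779 − 1 = 778 = 2^1 · 389, so d = 389.
9^1 ≡ 9 (mod 779)
9^2 ≡ 9^2 = 81 ≡ 81 (mod 779)
9^4 ≡ 81^2 = 6561 ≡ 329 (mod 779)
9^8 ≡ 329^2 = 108241 ≡ 739 (mod 779)
9^16 ≡ 739^2 = 546121 ≡ 42 (mod 779)
9^32 ≡ 42^2 = 1764 ≡ 206 (mod 779)
9^64 ≡ 206^2 = 42436 ≡ 370 (mod 779)
9^128 ≡ 370^2 = 136900 ≡ 575 (mod 779)
9^256 ≡ 575^2 = 330625 ≡ 329 (mod 779)
389 = 256 + 128 + 4 + 1 in binary powers of 2.
So 9^389 ≡ 329 · 575 · 329 · 9 ≡ 214 (mod 779).
Squaring chain: 214; never reaches −1, so base 9 is a Miller–Rabin witness that 779 is composite.

214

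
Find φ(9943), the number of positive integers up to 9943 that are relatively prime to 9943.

9720

Factor: 9943 = 61 · 163.
φ(9943) = (61−1) · (163−1) = 60 · 162 = 9720.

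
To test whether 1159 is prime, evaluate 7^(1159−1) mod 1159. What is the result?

7^1 ≡ 7 (mod 1159)
7^2 ≡ 7^2 = 49 ≡ 49 (mod 1159)
7^4 ≡ 49^2 = 2401 ≡ 83 (mod 1159)
7^8 ≡ 83^2 = 6889 ≡ 1094 (mod 1159)
7^16 ≡ 1094^2 = 1196836 ≡ 748 (mod 1159)
7^32 ≡ 748^2 = 559504 ≡ 866 (mod 1159)
7^64 ≡ 866^2 = 749956 ≡ 83 (mod 1159)
7^128 ≡ 83^2 = 6889 ≡ 1094 (mod 1159)
7^256 ≡ 1094^2 = 1196836 ≡ 748 (mod 1159)
7^512 ≡ 748^2 = 559504 ≡ 866 (mod 1159)
7^1024 ≡ 866^2 = 749956 ≡ 83 (mod 1159)
1158 = 1024 + 128 + 4 + 2 in binary powers of 2.
So 7^1158 ≡ 83 · 1094 · 83 · 49 ≡ 723 (mod 1159).
Since 723 ≠ 1, base 7 is a Fermat witness: 1159 is composite.

723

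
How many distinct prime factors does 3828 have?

4

3828 = 2^2 · 957
957 = 3 · 319
319 = 11 · 29
3828 = 2^2 · 3 · 11 · 29, which has 4 distinct prime factors.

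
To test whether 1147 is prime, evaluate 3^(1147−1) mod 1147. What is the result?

3^1 ≡ 3 (mod 1147)
3^2 ≡ 3^2 = 9 ≡ 9 (mod 1147)
3^4 ≡ 9^2 = 81 ≡ 81 (mod 1147)
3^8 ≡ 81^2 = 6561 ≡ 826 (mod 1147)
3^16 ≡ 826^2 = 682276 ≡ 958 (mod 1147)
3^32 ≡ 958^2 = 917764 ≡ 164 (mod 1147)
3^64 ≡ 164^2 = 26896 ≡ 515 (mod 1147)
3^128 ≡ 515^2 = 265225 ≡ 268 (mod 1147)
3^256 ≡ 268^2 = 71824 ≡ 710 (mod 1147)
3^512 ≡ 710^2 = 504100 ≡ 567 (mod 1147)
3^1024 ≡ 567^2 = 321489 ≡ 329 (mod 1147)
1146 = 1024 + 64 + 32 + 16 + 8 + 2 in binary powers of 2.
So 3^1146 ≡ 329 · 515 · 164 · 958 · 826 · 9 ≡ 47 (mod 1147).
Since 47 ≠ 1, base 3 is a Fermat witness: 1147 is composite.

47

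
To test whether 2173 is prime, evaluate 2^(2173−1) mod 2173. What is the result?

1636

2^1 ≡ 2 (mod 2173)
2^2 ≡ 2^2 = 4 ≡ 4 (mod 2173)
2^4 ≡ 4^2 = 16 ≡ 16 (mod 2173)
2^8 ≡ 16^2 = 256 ≡ 256 (mod 2173)
2^16 ≡ 256^2 = 65536 ≡ 346 (mod 2173)
2^32 ≡ 346^2 = 119716 ≡ 201 (mod 2173)
2^64 ≡ 201^2 = 40401 ≡ 1287 (mod 2173)
2^128 ≡ 1287^2 = 1656369 ≡ 543 (mod 2173)
2^256 ≡ 543^2 = 294849 ≡ 1494 (mod 2173)
2^512 ≡ 1494^2 = 2232036 ≡ 365 (mod 2173)
2^1024 ≡ 365^2 = 133225 ≡ 672 (mod 2173)
2^2048 ≡ 672^2 = 451584 ≡ 1773 (mod 2173)
2172 = 2048 + 64 + 32 + 16 + 8 + 4 in binary powers of 2.
So 2^2172 ≡ 1773 · 1287 · 201 · 346 · 256 · 16 ≡ 1636 (mod 2173).
Since 1636 ≠ 1, base 2 is a Fermat witness: 2173 is composite.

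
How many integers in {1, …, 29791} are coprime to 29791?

28830

Factor: 29791 = 31^3.
φ(29791) = 31^2·(31−1) = 28830.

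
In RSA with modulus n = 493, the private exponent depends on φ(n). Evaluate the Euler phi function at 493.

448

Factor: 493 = 17 · 29.
φ(493) = (17−1) · (29−1) = 16 · 28 = 448.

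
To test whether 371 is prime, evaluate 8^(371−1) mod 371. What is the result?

8^1 ≡ 8 (mod 371)
8^2 ≡ 8^2 = 64 ≡ 64 (mod 371)
8^4 ≡ 64^2 = 4096 ≡ 15 (mod 371)
8^8 ≡ 15^2 = 225 ≡ 225 (mod 371)
8^16 ≡ 225^2 = 50625 ≡ 169 (mod 371)
8^32 ≡ 169^2 = 28561 ≡ 365 (mod 371)
8^64 ≡ 365^2 = 133225 ≡ 36 (mod 371)
8^128 ≡ 36^2 = 1296 ≡ 183 (mod 371)
8^256 ≡ 183^2 = 33489 ≡ 99 (mod 371)
370 = 256 + 64 + 32 + 16 + 2 in binary powers of 2.
So 8^370 ≡ 99 · 36 · 365 · 169 · 64 ≡ 218 (mod 371).
Since 218 ≠ 1, base 8 is a Fermat witness: 371 is composite.

218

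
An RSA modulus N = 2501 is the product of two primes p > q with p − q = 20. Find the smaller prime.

41

Since p = q + 20, we have 2501 = q(q + 20), so q² + 20q − 2501 = 0.
Discriminant: 20² + 4·2501 = 400 + 10004 = 10404; √10404 = 102.
q = (−20 + 102)/2 = 41, and p = q + 20 = 61.
Check: 41 · 61 = 2501.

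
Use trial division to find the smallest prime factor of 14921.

14921 is odd.
Digit sum 17, not divisible by 3.
Ends in 1: not divisible by 5.
7: 14921 = 7·2131 + 4
11: 14921 = 11·1356 + 5
13: 14921 = 13·1147 + 10
17: 14921 = 17·877 + 12
19: 14921 = 19·785 + 6
23: 14921 = 23·648 + 17
29: 14921 = 29·514 + 15
31: 14921 = 31·481 + 10
37: 14921 = 37·403 + 10
41: 14921 = 41·363 + 38
43: 14921 = 43·347

43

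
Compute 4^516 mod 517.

147

4^1 ≡ 4 (mod 517)
4^2 ≡ 4^2 = 16 ≡ 16 (mod 517)
4^4 ≡ 16^2 = 256 ≡ 256 (mod 517)
4^8 ≡ 256^2 = 65536 ≡ 394 (mod 517)
4^16 ≡ 394^2 = 155236 ≡ 136 (mod 517)
4^32 ≡ 136^2 = 18496 ≡ 401 (mod 517)
4^64 ≡ 401^2 = 160801 ≡ 14 (mod 517)
4^128 ≡ 14^2 = 196 ≡ 196 (mod 517)
4^256 ≡ 196^2 = 38416 ≡ 158 (mod 517)
4^512 ≡ 158^2 = 24964 ≡ 148 (mod 517)
516 = 512 + 4 in binary powers of 2.
So 4^516 ≡ 148 · 256 ≡ 147 (mod 517).
Since 147 ≠ 1, base 4 is a Fermat witness: 517 is composite.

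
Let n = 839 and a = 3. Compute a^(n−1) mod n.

3^1 ≡ 3 (mod 839)
3^2 ≡ 3^2 = 9 ≡ 9 (mod 839)
3^4 ≡ 9^2 = 81 ≡ 81 (mod 839)
3^8 ≡ 81^2 = 6561 ≡ 688 (mod 839)
3^16 ≡ 688^2 = 473344 ≡ 148 (mod 839)
3^32 ≡ 148^2 = 21904 ≡ 90 (mod 839)
3^64 ≡ 90^2 = 8100 ≡ 549 (mod 839)
3^128 ≡ 549^2 = 301401 ≡ 200 (mod 839)
3^256 ≡ 200^2 = 40000 ≡ 567 (mod 839)
3^512 ≡ 567^2 = 321489 ≡ 152 (mod 839)
838 = 512 + 256 + 64 + 4 + 2 in binary powers of 2.
So 3^838 ≡ 152 · 567 · 549 · 81 · 9 ≡ 1 (mod 839).
Since the result is 1, base 3 gives no evidence that 839 is composite.

1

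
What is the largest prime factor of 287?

41

287 = 7 · 41
41 is prime.
So 287 = 7 · 41; the largest prime factor is 41.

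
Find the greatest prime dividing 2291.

79

2291 = 29 · 79
79 is prime.
So 2291 = 29 · 79; the largest prime factor is 79.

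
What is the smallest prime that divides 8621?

8621 is odd.
Digit sum 17, not divisible by 3.
Ends in 1: not divisible by 5.
7: 8621 = 7·1231 + 4
11: 8621 = 11·783 + 8
13: 8621 = 13·663 + 2
17: 8621 = 17·507 + 2
19: 8621 = 19·453 + 14
23: 8621 = 23·374 + 19
29: 8621 = 29·297 + 8
31: 8621 = 31·278 + 3
37: 8621 = 37·233

37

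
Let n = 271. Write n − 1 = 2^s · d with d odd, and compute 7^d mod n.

271 − 1 = 270 = 2^1 · 135, so d = 135.
7^1 ≡ 7 (mod 271)
7^2 ≡ 7^2 = 49 ≡ 49 (mod 271)
7^4 ≡ 49^2 = 2401 ≡ 233 (mod 271)
7^8 ≡ 233^2 = 54289 ≡ 89 (mod 271)
7^16 ≡ 89^2 = 7921 ≡ 62 (mod 271)
7^32 ≡ 62^2 = 3844 ≡ 50 (mod 271)
7^64 ≡ 50^2 = 2500 ≡ 61 (mod 271)
7^128 ≡ 61^2 = 3721 ≡ 198 (mod 271)
135 = 128 + 4 + 2 + 1 in binary powers of 2.
So 7^135 ≡ 198 · 233 · 49 · 7 ≡ 1 (mod 271).
Since 7^d ≡ 1 (mod 271), base 7 does not prove 271 composite.

1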